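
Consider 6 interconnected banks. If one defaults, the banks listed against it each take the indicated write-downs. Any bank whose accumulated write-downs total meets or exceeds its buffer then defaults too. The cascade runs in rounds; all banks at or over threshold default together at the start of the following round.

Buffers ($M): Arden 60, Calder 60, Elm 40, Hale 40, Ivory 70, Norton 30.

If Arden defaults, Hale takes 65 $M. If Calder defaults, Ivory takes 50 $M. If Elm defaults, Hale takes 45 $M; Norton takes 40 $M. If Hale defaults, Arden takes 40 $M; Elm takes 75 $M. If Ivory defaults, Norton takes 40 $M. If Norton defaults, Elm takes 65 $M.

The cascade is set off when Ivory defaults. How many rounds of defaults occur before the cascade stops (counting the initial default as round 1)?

Round 1 — Ivory defaults (initial).
  Norton: +40 → 40 ≥ 30
Round 2 — Norton defaults.
  Elm: +65 → 65 ≥ 40
Round 3 — Elm defaults.
  Hale: +45 → 45 ≥ 40
Round 4 — Hale defaults.
  Arden: +40 → 40 < 60
No further defaults.

4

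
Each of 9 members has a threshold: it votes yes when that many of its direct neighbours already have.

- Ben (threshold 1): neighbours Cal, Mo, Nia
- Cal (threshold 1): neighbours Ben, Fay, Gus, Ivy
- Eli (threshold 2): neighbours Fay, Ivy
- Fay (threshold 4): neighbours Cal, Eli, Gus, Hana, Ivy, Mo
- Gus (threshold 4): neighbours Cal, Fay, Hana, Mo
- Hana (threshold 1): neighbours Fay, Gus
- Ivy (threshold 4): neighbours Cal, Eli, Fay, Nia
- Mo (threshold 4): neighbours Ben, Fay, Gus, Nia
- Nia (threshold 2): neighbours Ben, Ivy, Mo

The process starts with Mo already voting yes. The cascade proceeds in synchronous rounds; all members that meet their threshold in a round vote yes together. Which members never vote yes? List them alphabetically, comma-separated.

Eli, Fay, Gus, Hana, Ivy

Round 1 — Mo votes yes (initial).
Round 2 — checking thresholds:
  Ben: 1 of 3 neighbours ≥ 1, votes yes.
  Fay: 1 of 6 neighbours < 4, not yet.
  Gus: 1 of 4 neighbours < 4, not yet.
  Nia: 1 of 3 neighbours < 2, not yet.
Round 3 — checking thresholds:
  Cal: 1 of 4 neighbours ≥ 1, votes yes.
  Fay: 1 of 6 neighbours < 4, not yet.
  Gus: 1 of 4 neighbours < 4, not yet.
  Nia: 2 of 3 neighbours ≥ 2, votes yes.
Round 4 — no new yes votes; cascade stops.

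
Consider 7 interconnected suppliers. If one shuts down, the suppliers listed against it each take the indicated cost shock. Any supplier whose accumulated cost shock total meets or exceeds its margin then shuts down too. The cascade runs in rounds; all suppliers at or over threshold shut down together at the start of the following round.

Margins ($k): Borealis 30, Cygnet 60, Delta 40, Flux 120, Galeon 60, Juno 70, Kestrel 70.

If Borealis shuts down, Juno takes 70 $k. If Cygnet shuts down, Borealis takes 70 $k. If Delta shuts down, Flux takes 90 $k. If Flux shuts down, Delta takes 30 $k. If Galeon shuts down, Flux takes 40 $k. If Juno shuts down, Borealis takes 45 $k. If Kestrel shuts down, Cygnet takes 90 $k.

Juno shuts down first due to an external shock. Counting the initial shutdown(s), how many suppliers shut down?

2

Round 1 — Juno shuts down (initial).
  Borealis: +45 → 45 ≥ 30
Round 2 — Borealis shuts down.
No further shutdowns.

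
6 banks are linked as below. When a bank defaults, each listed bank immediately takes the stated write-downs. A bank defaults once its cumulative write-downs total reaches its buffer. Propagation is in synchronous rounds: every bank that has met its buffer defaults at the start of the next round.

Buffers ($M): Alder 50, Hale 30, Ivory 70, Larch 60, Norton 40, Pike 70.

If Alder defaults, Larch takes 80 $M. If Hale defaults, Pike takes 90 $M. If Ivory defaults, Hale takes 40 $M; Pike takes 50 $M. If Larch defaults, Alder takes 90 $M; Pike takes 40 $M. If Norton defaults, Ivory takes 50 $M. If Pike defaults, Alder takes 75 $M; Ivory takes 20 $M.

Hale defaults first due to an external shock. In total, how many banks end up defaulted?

4

Round 1 — Hale defaults (initial).
  Pike: +90 → 90 ≥ 70
Round 2 — Pike defaults.
  Alder: +75 → 75 ≥ 50
  Ivory: +20 → 20 < 70
Round 3 — Alder defaults.
  Larch: +80 → 80 ≥ 60
Round 4 — Larch defaults.
No further defaults.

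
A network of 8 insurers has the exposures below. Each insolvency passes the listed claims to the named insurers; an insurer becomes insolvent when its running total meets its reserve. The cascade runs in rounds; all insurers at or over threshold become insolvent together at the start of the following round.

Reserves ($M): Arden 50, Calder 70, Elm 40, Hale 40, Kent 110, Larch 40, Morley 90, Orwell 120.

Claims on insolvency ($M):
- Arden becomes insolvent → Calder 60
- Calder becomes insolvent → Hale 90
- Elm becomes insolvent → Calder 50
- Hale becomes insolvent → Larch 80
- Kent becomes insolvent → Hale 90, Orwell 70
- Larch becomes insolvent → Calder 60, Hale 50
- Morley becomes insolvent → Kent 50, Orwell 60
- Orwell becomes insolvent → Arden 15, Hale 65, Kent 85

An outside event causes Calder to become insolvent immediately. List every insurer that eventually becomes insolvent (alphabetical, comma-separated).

Round 1 — Calder becomes insolvent (initial).
  Hale: +90 → 90 ≥ 40
Round 2 — Hale becomes insolvent.
  Larch: +80 → 80 ≥ 40
Round 3 — Larch becomes insolvent.
No further insolvencies.

Calder, Hale, Larch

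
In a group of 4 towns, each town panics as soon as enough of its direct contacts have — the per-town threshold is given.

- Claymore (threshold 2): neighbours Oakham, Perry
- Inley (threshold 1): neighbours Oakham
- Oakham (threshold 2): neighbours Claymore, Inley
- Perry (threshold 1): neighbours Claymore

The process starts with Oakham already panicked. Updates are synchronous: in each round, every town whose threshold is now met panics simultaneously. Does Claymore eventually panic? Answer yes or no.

Round 1 — Oakham panics (initial).
Round 2 — checking thresholds:
  Claymore: 1 of 2 neighbours < 2, not yet.
  Inley: 1 of 1 neighbours ≥ 1, panics.
Round 3 — no new panics; cascade stops.

no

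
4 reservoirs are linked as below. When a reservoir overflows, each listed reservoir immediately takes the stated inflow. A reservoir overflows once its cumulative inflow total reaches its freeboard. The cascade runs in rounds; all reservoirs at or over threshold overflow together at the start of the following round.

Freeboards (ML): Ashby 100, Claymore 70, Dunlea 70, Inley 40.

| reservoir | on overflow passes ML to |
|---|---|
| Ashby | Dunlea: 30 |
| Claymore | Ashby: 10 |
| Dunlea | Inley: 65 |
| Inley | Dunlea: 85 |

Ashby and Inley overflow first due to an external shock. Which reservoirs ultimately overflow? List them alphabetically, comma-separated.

Ashby, Dunlea, Inley

Round 1 — Ashby, Inley overflow (initial).
  Dunlea: +30+85 → 115 ≥ 70
Round 2 — Dunlea overflows.
No further overflows.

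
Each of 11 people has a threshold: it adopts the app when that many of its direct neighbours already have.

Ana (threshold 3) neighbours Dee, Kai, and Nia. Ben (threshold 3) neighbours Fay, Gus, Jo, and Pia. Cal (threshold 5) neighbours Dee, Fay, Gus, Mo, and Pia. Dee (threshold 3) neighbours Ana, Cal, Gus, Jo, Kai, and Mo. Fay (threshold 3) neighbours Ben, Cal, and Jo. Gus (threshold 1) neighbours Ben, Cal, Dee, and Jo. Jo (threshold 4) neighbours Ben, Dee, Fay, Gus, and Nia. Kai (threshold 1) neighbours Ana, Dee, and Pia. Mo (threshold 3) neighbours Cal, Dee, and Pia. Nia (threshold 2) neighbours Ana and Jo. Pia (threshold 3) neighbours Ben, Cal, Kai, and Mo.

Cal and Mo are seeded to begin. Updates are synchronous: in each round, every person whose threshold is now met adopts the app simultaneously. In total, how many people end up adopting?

Round 1 — Cal, Mo adopt the app (initial).
Round 2 — checking thresholds:
  Dee: 2 of 6 neighbours < 3, holds.
  Fay: 1 of 3 neighbours < 3, holds.
  Gus: 1 of 4 neighbours ≥ 1, adopts the app.
  Pia: 2 of 4 neighbours < 3, holds.
Round 3 — checking thresholds:
  Ben: 1 of 4 neighbours < 3, holds.
  Dee: 3 of 6 neighbours ≥ 3, adopts the app.
  Fay: 1 of 3 neighbours < 3, holds.
  Jo: 1 of 5 neighbours < 4, holds.
  Pia: 2 of 4 neighbours < 3, holds.
Round 4 — checking thresholds:
  Ana: 1 of 3 neighbours < 3, holds.
  Ben: 1 of 4 neighbours < 3, holds.
  Fay: 1 of 3 neighbours < 3, holds.
  Jo: 2 of 5 neighbours < 4, holds.
  Kai: 1 of 3 neighbours ≥ 1, adopts the app.
  Pia: 2 of 4 neighbours < 3, holds.
Round 5 — checking thresholds:
  Ana: 2 of 3 neighbours < 3, holds.
  Ben: 1 of 4 neighbours < 3, holds.
  Fay: 1 of 3 neighbours < 3, holds.
  Jo: 2 of 5 neighbours < 4, holds.
  Pia: 3 of 4 neighbours ≥ 3, adopts the app.
Round 6 — no new adoptions; cascade stops.

6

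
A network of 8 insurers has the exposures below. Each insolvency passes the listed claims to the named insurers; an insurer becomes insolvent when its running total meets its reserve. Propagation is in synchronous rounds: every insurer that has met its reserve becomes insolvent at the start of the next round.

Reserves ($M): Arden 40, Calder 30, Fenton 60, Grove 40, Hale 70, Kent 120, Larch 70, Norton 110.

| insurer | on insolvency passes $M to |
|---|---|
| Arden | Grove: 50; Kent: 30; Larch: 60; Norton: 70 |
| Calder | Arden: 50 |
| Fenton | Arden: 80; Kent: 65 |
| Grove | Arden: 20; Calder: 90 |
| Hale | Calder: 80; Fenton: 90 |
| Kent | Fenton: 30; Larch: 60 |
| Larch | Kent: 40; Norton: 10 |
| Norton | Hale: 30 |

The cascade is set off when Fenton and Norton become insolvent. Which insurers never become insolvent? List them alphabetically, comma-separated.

Hale, Kent, Larch

Round 1 — Fenton, Norton become insolvent (initial).
  Arden: +80 → 80 ≥ 40
  Hale: +30 → 30 < 70
  Kent: +65 → 65 < 120
Round 2 — Arden becomes insolvent.
  Grove: +50 → 50 ≥ 40
  Kent: +30 → 95 < 120
  Larch: +60 → 60 < 70
Round 3 — Grove becomes insolvent.
  Calder: +90 → 90 ≥ 30
Round 4 — Calder becomes insolvent.
No further insolvencies.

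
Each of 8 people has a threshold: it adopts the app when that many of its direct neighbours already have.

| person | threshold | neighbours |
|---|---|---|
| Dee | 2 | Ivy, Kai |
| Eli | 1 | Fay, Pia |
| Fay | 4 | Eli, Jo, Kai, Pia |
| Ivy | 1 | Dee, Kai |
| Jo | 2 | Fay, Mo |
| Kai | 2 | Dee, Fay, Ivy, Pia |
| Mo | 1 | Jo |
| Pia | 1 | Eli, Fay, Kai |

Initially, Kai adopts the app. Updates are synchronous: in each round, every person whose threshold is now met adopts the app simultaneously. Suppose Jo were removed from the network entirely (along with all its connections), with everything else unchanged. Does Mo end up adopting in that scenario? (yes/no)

With Jo removed:
Round 1 — Kai adopts the app (initial).
Round 2 — checking thresholds:
  Dee: 1 of 2 neighbours < 2, not yet.
  Fay: 1 of 3 neighbours < 4, not yet.
  Ivy: 1 of 2 neighbours ≥ 1, adopts the app.
  Pia: 1 of 3 neighbours ≥ 1, adopts the app.
Round 3 — checking thresholds:
  Dee: 2 of 2 neighbours ≥ 2, adopts the app.
  Eli: 1 of 2 neighbours ≥ 1, adopts the app.
  Fay: 2 of 3 neighbours < 4, not yet.
Round 4 — no new adoptions; cascade stops.

no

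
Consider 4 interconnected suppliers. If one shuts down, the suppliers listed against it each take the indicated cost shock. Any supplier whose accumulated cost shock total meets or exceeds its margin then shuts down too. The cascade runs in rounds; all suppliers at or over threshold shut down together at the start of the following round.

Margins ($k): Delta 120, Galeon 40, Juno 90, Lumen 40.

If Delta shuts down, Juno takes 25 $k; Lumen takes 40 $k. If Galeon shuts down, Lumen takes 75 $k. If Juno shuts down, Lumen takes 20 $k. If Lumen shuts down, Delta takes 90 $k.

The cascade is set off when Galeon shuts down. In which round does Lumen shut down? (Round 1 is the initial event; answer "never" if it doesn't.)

Round 1 — Galeon shuts down (initial).
  Lumen: +75 → 75 ≥ 40
Round 2 — Lumen shuts down.
  Delta: +90 → 90 < 120
No further shutdowns.

2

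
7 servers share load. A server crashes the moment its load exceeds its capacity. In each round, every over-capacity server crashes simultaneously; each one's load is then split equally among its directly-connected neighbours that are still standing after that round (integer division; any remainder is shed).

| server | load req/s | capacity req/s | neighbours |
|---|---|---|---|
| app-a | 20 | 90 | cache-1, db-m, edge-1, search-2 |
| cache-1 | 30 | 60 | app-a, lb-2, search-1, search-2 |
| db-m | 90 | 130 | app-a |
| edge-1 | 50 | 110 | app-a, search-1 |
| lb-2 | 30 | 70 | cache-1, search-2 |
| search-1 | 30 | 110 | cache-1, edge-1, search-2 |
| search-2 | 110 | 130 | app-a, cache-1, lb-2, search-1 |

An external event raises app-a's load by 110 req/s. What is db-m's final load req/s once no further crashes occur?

Round 1 — app-a at 130 > 90. app-a crashes.
  app-a sheds 130 req/s to cache-1, db-m, edge-1, search-2: 32 each (2 lost).
    cache-1: 30+32 = 62 > 60
    db-m: 90+32 = 122 ≤ 130
    edge-1: 50+32 = 82 ≤ 110
    search-2: 110+32 = 142 > 130
Round 2 — cache-1, search-2 crash.
  cache-1 sheds 62 req/s to lb-2, search-1: 31 each.
    lb-2: 30+31 = 61 ≤ 70
    search-1: 30+31 = 61 ≤ 110
  search-2 sheds 142 req/s to lb-2, search-1: 71 each.
    lb-2: 61+71 = 132 > 70
    search-1: 61+71 = 132 > 110
Round 3 — lb-2, search-1 crash.
  lb-2 sheds 132 req/s: no online neighbours, lost.
  search-1 sheds 132 req/s to edge-1: 132 each.
    edge-1: 82+132 = 214 > 110
Round 4 — edge-1 crashes.
  edge-1 sheds 214 req/s: no online neighbours, lost.
No further crashes.

122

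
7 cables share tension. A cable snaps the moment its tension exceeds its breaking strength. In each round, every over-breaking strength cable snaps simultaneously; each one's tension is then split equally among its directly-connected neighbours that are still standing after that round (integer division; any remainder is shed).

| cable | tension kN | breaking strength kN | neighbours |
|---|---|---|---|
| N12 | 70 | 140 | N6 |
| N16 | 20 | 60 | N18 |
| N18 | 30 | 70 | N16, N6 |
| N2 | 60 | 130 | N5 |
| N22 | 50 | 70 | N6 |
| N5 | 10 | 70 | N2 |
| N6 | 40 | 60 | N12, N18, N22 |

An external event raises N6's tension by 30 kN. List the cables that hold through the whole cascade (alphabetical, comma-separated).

N12, N16, N18, N2, N5

Round 1 — N6 at 70 > 60. N6 snaps.
  N6 sheds 70 kN to N12, N18, N22: 23 each (1 lost).
    N12: 70+23 = 93 ≤ 140
    N18: 30+23 = 53 ≤ 70
    N22: 50+23 = 73 > 70
Round 2 — N22 snaps.
  N22 sheds 73 kN: no online neighbours, lost.
No further breaks.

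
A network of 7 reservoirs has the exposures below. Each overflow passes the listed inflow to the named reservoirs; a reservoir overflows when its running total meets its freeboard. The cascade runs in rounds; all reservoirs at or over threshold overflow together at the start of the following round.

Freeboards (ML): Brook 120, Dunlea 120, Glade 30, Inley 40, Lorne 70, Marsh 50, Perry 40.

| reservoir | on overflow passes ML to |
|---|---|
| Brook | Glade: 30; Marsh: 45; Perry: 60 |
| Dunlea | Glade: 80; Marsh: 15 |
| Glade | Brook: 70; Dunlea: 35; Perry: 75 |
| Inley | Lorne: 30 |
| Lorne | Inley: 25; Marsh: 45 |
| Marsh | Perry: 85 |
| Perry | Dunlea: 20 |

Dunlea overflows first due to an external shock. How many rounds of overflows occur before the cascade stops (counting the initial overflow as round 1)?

Round 1 — Dunlea overflows (initial).
  Glade: +80 → 80 ≥ 30
  Marsh: +15 → 15 < 50
Round 2 — Glade overflows.
  Brook: +70 → 70 < 120
  Perry: +75 → 75 ≥ 40
Round 3 — Perry overflows.
No further overflows.

3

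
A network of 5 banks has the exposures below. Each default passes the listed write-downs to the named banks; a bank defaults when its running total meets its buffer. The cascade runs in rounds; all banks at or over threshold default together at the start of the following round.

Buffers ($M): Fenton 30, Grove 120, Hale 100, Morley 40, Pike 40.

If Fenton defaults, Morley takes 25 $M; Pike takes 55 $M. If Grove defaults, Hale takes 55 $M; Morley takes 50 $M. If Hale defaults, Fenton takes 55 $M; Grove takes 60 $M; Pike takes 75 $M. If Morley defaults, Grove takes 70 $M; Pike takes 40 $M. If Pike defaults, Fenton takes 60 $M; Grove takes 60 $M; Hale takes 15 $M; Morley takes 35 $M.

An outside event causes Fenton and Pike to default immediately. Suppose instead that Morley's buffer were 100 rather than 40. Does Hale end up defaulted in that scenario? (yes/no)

With Morley's buffer at 100:
Round 1 — Fenton, Pike default (initial).
  Grove: +60 → 60 < 120
  Hale: +15 → 15 < 100
  Morley: +25+35 → 60 < 100
No further defaults.

no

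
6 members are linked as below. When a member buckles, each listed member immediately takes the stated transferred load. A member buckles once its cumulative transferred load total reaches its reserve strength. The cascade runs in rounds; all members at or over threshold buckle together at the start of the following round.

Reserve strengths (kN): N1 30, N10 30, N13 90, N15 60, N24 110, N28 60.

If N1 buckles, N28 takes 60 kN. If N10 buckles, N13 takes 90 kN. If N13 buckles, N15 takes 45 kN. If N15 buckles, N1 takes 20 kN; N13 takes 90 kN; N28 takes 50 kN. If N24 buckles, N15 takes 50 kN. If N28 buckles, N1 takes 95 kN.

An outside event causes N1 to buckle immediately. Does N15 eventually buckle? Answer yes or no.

no

Round 1 — N1 buckles (initial).
  N28: +60 → 60 ≥ 60
Round 2 — N28 buckles.
No further bucklings.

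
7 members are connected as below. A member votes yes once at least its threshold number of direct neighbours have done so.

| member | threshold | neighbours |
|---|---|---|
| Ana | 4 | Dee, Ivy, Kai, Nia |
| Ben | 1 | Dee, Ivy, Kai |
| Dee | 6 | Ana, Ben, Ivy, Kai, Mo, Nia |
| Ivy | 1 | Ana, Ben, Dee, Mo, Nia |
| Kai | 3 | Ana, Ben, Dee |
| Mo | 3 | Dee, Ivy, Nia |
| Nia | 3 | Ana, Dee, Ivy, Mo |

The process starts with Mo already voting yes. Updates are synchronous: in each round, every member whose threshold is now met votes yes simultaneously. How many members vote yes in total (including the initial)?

3

Round 1 — Mo votes yes (initial).
Round 2 — checking thresholds:
  Dee: 1 of 6 neighbours < 6, holds.
  Ivy: 1 of 5 neighbours ≥ 1, votes yes.
  Nia: 1 of 4 neighbours < 3, holds.
Round 3 — checking thresholds:
  Ana: 1 of 4 neighbours < 4, holds.
  Ben: 1 of 3 neighbours ≥ 1, votes yes.
  Dee: 2 of 6 neighbours < 6, holds.
  Nia: 2 of 4 neighbours < 3, holds.
Round 4 — no new yes votes; cascade stops.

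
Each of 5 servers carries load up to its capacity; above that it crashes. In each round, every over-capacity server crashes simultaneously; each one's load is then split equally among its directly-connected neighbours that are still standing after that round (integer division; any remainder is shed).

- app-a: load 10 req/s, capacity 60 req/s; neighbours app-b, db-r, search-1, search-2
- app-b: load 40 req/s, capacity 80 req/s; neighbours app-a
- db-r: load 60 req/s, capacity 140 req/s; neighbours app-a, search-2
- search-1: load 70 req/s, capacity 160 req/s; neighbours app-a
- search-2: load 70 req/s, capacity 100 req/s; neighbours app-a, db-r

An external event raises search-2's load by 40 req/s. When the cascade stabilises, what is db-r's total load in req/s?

Round 1 — search-2 at 110 > 100. search-2 crashes.
  search-2 sheds 110 req/s to app-a, db-r: 55 each.
    app-a: 10+55 = 65 > 60
    db-r: 60+55 = 115 ≤ 140
Round 2 — app-a crashes.
  app-a sheds 65 req/s to app-b, db-r, search-1: 21 each (2 lost).
    app-b: 40+21 = 61 ≤ 80
    db-r: 115+21 = 136 ≤ 140
    search-1: 70+21 = 91 ≤ 160
No further crashes.

136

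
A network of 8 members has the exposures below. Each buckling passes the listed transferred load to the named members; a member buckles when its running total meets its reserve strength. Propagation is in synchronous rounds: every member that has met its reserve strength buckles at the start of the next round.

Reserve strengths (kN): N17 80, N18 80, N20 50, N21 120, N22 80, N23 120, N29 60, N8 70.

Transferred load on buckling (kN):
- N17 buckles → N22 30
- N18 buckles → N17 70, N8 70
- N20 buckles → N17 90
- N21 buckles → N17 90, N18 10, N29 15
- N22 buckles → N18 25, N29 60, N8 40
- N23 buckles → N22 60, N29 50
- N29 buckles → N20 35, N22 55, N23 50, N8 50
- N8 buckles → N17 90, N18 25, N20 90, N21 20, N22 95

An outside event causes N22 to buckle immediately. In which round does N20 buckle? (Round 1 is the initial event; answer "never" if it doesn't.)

Round 1 — N22 buckles (initial).
  N18: +25 → 25 < 80
  N29: +60 → 60 ≥ 60
  N8: +40 → 40 < 70
Round 2 — N29 buckles.
  N20: +35 → 35 < 50
  N23: +50 → 50 < 120
  N8: +50 → 90 ≥ 70
Round 3 — N8 buckles.
  N17: +90 → 90 ≥ 80
  N18: +25 → 50 < 80
  N20: +90 → 125 ≥ 50
  N21: +20 → 20 < 120
Round 4 — N17, N20 buckle.
No further bucklings.

4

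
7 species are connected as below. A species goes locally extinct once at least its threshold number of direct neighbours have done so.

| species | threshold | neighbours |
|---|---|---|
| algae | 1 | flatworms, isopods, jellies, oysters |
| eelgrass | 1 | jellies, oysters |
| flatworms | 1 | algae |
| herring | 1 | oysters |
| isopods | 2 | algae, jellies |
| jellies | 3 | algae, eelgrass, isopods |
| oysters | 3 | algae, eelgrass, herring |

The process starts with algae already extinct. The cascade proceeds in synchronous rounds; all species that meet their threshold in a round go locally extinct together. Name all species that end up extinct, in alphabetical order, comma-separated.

Round 1 — algae goes locally extinct (initial).
Round 2 — checking thresholds:
  flatworms: 1 of 1 neighbours ≥ 1, goes locally extinct.
  isopods: 1 of 2 neighbours < 2, not yet.
  jellies: 1 of 3 neighbours < 3, not yet.
  oysters: 1 of 3 neighbours < 3, not yet.
Round 3 — no new extinctions; cascade stops.

algae, flatworms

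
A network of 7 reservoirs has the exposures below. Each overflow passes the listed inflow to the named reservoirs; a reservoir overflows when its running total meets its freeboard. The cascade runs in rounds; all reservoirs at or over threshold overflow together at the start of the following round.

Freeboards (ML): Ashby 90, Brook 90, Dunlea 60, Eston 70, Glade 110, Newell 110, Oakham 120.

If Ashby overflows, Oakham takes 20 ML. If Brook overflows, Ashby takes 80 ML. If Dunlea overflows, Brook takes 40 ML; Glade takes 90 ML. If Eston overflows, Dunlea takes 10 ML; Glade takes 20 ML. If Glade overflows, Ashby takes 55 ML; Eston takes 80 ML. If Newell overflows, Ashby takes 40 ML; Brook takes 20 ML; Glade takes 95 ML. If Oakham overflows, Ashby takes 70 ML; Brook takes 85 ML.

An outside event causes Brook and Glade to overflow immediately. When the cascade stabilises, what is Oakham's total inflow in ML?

20

Round 1 — Brook, Glade overflow (initial).
  Ashby: +80+55 → 135 ≥ 90
  Eston: +80 → 80 ≥ 70
Round 2 — Ashby, Eston overflow.
  Dunlea: +10 → 10 < 60
  Oakham: +20 → 20 < 120
No further overflows.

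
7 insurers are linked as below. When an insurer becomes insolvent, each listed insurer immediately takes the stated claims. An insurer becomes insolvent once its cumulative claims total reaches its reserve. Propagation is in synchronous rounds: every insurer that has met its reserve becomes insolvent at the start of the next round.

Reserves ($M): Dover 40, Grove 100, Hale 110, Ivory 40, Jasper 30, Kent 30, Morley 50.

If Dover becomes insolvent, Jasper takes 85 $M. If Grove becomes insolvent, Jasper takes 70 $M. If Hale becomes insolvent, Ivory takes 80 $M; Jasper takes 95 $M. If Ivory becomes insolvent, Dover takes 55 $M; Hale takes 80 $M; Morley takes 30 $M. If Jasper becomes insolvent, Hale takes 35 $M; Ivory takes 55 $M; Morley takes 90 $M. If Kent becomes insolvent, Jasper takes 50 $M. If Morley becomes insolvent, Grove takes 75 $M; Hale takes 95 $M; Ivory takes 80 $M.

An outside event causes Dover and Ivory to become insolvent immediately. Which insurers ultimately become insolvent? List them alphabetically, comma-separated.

Dover, Hale, Ivory, Jasper, Morley

Round 1 — Dover, Ivory become insolvent (initial).
  Hale: +80 → 80 < 110
  Jasper: +85 → 85 ≥ 30
  Morley: +30 → 30 < 50
Round 2 — Jasper becomes insolvent.
  Hale: +35 → 115 ≥ 110
  Morley: +90 → 120 ≥ 50
Round 3 — Hale, Morley become insolvent.
  Grove: +75 → 75 < 100
No further insolvencies.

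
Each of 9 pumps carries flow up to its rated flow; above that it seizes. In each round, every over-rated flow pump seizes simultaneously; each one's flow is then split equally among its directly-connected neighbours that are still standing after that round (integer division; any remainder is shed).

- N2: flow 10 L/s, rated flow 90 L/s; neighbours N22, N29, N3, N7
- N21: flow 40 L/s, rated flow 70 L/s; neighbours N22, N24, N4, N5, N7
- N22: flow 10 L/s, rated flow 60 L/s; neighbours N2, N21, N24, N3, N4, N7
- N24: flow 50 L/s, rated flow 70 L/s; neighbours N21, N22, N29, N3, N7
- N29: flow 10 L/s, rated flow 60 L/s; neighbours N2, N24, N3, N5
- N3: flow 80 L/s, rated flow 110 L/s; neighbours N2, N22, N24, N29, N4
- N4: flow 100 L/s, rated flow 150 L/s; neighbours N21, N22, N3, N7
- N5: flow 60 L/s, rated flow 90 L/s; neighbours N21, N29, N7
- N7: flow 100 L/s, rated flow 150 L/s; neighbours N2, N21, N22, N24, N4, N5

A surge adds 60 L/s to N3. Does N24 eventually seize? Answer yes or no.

Round 1 — N3 at 140 > 110. N3 seizes.
  N3 sheds 140 L/s to N2, N22, N24, N29, N4: 28 each.
    N2: 10+28 = 38 ≤ 90
    N22: 10+28 = 38 ≤ 60
    N24: 50+28 = 78 > 70
    N29: 10+28 = 38 ≤ 60
    N4: 100+28 = 128 ≤ 150
Round 2 — N24 seizes.
  N24 sheds 78 L/s to N21, N22, N29, N7: 19 each (2 lost).
    N21: 40+19 = 59 ≤ 70
    N22: 38+19 = 57 ≤ 60
    N29: 38+19 = 57 ≤ 60
    N7: 100+19 = 119 ≤ 150
No further seizures.

yes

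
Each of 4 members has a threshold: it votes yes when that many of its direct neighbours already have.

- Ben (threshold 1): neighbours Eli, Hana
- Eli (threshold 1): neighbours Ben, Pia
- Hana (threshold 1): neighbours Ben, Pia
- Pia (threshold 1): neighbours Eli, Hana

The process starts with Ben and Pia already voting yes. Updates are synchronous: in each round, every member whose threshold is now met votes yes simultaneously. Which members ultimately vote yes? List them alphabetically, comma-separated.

Round 1 — Ben, Pia vote yes (initial).
Round 2 — checking thresholds:
  Eli: 2 of 2 neighbours ≥ 1, votes yes.
  Hana: 2 of 2 neighbours ≥ 1, votes yes.
Round 3 — no new yes votes; cascade stops.

Ben, Eli, Hana, Pia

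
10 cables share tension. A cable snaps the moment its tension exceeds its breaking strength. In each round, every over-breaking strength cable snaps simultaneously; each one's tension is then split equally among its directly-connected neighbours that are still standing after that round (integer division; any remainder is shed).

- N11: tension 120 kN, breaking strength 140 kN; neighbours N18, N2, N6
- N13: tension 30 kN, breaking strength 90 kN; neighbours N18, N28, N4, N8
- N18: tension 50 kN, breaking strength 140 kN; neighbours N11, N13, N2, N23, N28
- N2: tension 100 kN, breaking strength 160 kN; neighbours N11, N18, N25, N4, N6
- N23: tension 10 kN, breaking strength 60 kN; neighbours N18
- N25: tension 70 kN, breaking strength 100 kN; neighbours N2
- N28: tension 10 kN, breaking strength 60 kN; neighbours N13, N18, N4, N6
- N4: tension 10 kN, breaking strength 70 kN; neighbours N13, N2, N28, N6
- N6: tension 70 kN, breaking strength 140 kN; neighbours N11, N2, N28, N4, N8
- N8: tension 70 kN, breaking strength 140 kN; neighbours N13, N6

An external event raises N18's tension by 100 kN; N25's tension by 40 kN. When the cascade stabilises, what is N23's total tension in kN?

Round 1 — N18 at 150 > 140; N25 at 110 > 100. N18, N25 snap.
  N18 sheds 150 kN to N11, N13, N2, N23, N28: 30 each.
    N11: 120+30 = 150 > 140
    N13: 30+30 = 60 ≤ 90
    N2: 100+30 = 130 ≤ 160
    N23: 10+30 = 40 ≤ 60
    N28: 10+30 = 40 ≤ 60
  N25 sheds 110 kN to N2: 110 each.
    N2: 130+110 = 240 > 160
Round 2 — N11, N2 snap.
  N11 sheds 150 kN to N6: 150 each.
    N6: 70+150 = 220 > 140
  N2 sheds 240 kN to N4, N6: 120 each.
    N4: 10+120 = 130 > 70
    N6: 220+120 = 340 > 140
Round 3 — N4, N6 snap.
  N4 sheds 130 kN to N13, N28: 65 each.
    N13: 60+65 = 125 > 90
    N28: 40+65 = 105 > 60
  N6 sheds 340 kN to N28, N8: 170 each.
    N28: 105+170 = 275 > 60
    N8: 70+170 = 240 > 140
Round 4 — N13, N28, N8 snap.
  N13 sheds 125 kN: no online neighbours, lost.
  N28 sheds 275 kN: no online neighbours, lost.
  N8 sheds 240 kN: no online neighbours, lost.
No further breaks.

40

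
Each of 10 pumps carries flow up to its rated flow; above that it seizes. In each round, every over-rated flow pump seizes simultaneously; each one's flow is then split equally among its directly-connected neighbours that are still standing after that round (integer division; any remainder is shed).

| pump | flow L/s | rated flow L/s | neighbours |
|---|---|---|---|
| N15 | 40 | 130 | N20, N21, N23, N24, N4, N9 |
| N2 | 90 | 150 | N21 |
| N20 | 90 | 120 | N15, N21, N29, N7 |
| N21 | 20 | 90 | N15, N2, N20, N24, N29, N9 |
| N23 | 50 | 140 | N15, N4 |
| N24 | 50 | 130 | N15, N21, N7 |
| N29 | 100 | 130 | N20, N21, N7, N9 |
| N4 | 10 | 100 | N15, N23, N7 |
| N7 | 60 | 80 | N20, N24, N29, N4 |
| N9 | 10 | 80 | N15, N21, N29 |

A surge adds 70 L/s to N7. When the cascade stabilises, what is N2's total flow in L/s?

126

Round 1 — N7 at 130 > 80. N7 seizes.
  N7 sheds 130 L/s to N20, N24, N29, N4: 32 each (2 lost).
    N20: 90+32 = 122 > 120
    N24: 50+32 = 82 ≤ 130
    N29: 100+32 = 132 > 130
    N4: 10+32 = 42 ≤ 100
Round 2 — N20, N29 seize.
  N20 sheds 122 L/s to N15, N21: 61 each.
    N15: 40+61 = 101 ≤ 130
    N21: 20+61 = 81 ≤ 90
  N29 sheds 132 L/s to N21, N9: 66 each.
    N21: 81+66 = 147 > 90
    N9: 10+66 = 76 ≤ 80
Round 3 — N21 seizes.
  N21 sheds 147 L/s to N15, N2, N24, N9: 36 each (3 lost).
    N15: 101+36 = 137 > 130
    N2: 90+36 = 126 ≤ 150
    N24: 82+36 = 118 ≤ 130
    N9: 76+36 = 112 > 80
Round 4 — N15, N9 seize.
  N15 sheds 137 L/s to N23, N24, N4: 45 each (2 lost).
    N23: 50+45 = 95 ≤ 140
    N24: 118+45 = 163 > 130
    N4: 42+45 = 87 ≤ 100
  N9 sheds 112 L/s: no online neighbours, lost.
Round 5 — N24 seizes.
  N24 sheds 163 L/s: no online neighbours, lost.
No further seizures.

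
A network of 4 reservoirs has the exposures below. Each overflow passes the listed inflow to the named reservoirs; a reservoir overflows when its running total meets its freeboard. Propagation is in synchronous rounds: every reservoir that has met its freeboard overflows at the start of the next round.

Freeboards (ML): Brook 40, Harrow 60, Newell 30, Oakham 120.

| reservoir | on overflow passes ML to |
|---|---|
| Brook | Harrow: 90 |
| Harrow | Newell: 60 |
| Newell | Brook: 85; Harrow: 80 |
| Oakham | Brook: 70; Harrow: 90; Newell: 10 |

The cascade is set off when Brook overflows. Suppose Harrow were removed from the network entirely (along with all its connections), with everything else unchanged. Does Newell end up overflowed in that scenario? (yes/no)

no

With Harrow removed:
Round 1 — Brook overflows (initial).
No further overflows.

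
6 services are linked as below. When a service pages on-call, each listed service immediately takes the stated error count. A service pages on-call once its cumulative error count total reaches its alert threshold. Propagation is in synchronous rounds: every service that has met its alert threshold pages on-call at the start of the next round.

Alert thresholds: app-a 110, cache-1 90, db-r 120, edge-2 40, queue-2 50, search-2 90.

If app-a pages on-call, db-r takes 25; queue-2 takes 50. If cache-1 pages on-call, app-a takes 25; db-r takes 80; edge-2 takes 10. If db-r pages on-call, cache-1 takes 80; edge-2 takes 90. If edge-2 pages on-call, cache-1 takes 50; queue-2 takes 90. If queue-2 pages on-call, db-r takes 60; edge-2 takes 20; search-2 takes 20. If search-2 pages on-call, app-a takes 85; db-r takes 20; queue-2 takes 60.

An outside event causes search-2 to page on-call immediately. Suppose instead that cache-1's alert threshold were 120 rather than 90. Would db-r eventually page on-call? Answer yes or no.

no

With cache-1's alert threshold at 120:
Round 1 — search-2 pages on-call (initial).
  app-a: +85 → 85 < 110
  db-r: +20 → 20 < 120
  queue-2: +60 → 60 ≥ 50
Round 2 — queue-2 pages on-call.
  db-r: +60 → 80 < 120
  edge-2: +20 → 20 < 40
No further pages.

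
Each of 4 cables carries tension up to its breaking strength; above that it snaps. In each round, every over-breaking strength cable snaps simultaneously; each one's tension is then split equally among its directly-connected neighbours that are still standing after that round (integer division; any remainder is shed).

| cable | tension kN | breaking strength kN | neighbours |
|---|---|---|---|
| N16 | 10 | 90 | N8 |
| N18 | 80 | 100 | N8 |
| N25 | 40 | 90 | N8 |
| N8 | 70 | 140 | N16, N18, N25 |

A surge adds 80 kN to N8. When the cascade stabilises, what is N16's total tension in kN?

Round 1 — N8 at 150 > 140. N8 snaps.
  N8 sheds 150 kN to N16, N18, N25: 50 each.
    N16: 10+50 = 60 ≤ 90
    N18: 80+50 = 130 > 100
    N25: 40+50 = 90 ≤ 90
Round 2 — N18 snaps.
  N18 sheds 130 kN: no online neighbours, lost.
No further breaks.

60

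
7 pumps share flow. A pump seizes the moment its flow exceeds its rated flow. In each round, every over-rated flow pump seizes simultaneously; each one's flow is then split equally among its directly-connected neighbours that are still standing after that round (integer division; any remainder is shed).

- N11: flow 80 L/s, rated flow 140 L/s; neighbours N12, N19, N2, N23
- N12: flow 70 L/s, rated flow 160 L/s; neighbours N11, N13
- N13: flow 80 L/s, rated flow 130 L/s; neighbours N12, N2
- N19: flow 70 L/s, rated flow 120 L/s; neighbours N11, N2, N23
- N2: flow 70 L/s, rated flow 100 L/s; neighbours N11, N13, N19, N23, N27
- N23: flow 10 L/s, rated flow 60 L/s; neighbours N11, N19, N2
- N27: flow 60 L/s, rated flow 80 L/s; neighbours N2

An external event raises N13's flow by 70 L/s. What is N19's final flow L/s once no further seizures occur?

106

Round 1 — N13 at 150 > 130. N13 seizes.
  N13 sheds 150 L/s to N12, N2: 75 each.
    N12: 70+75 = 145 ≤ 160
    N2: 70+75 = 145 > 100
Round 2 — N2 seizes.
  N2 sheds 145 L/s to N11, N19, N23, N27: 36 each (1 lost).
    N11: 80+36 = 116 ≤ 140
    N19: 70+36 = 106 ≤ 120
    N23: 10+36 = 46 ≤ 60
    N27: 60+36 = 96 > 80
Round 3 — N27 seizes.
  N27 sheds 96 L/s: no online neighbours, lost.
No further seizures.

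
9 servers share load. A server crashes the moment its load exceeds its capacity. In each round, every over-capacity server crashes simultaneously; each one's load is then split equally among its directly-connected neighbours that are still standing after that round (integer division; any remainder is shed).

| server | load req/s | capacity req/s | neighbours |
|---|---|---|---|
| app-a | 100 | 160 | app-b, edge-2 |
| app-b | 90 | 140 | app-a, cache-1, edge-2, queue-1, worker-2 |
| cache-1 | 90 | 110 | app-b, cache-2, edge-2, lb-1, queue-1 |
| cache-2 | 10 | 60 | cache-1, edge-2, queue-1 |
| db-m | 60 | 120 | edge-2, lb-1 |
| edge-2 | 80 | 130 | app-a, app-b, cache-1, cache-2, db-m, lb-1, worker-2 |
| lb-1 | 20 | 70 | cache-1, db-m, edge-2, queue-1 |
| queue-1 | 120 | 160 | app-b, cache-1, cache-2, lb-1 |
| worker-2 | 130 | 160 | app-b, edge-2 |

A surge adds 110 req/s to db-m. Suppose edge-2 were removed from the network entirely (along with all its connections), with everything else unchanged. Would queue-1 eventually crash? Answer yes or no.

With edge-2 removed:
Round 1 — db-m at 170 > 120. db-m crashes.
  db-m sheds 170 req/s to lb-1: 170 each.
    lb-1: 20+170 = 190 > 70
Round 2 — lb-1 crashes.
  lb-1 sheds 190 req/s to cache-1, queue-1: 95 each.
    cache-1: 90+95 = 185 > 110
    queue-1: 120+95 = 215 > 160
Round 3 — cache-1, queue-1 crash.
  cache-1 sheds 185 req/s to app-b, cache-2: 92 each (1 lost).
    app-b: 90+92 = 182 > 140
    cache-2: 10+92 = 102 > 60
  queue-1 sheds 215 req/s to app-b, cache-2: 107 each (1 lost).
    app-b: 182+107 = 289 > 140
    cache-2: 102+107 = 209 > 60
Round 4 — app-b, cache-2 crash.
  app-b sheds 289 req/s to app-a, worker-2: 144 each (1 lost).
    app-a: 100+144 = 244 > 160
    worker-2: 130+144 = 274 > 160
  cache-2 sheds 209 req/s: no online neighbours, lost.
Round 5 — app-a, worker-2 crash.
  app-a sheds 244 req/s: no online neighbours, lost.
  worker-2 sheds 274 req/s: no online neighbours, lost.
No further crashes.

yes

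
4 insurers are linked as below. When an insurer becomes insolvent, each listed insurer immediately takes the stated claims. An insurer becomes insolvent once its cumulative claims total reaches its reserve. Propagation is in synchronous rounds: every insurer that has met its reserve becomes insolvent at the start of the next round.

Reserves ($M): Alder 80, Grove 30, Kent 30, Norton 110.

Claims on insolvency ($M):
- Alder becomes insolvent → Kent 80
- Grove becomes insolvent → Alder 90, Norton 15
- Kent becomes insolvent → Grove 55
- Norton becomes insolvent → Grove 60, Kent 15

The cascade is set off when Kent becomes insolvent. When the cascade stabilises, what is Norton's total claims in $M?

Round 1 — Kent becomes insolvent (initial).
  Grove: +55 → 55 ≥ 30
Round 2 — Grove becomes insolvent.
  Alder: +90 → 90 ≥ 80
  Norton: +15 → 15 < 110
Round 3 — Alder becomes insolvent.
No further insolvencies.

15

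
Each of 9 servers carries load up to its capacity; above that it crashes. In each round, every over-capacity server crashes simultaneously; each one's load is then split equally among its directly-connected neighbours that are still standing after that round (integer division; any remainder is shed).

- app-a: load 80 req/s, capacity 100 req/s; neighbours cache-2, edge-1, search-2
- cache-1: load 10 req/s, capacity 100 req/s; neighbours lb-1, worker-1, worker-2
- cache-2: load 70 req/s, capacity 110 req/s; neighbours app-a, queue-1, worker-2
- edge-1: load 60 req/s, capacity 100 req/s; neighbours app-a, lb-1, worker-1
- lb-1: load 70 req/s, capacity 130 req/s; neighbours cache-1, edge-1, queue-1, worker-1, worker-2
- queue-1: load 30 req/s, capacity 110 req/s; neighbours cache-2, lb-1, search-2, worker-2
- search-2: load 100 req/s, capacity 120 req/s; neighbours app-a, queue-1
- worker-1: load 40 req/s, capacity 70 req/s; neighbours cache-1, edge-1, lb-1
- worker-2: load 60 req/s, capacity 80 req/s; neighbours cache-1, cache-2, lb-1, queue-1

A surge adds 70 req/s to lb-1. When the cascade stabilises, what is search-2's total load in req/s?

Round 1 — lb-1 at 140 > 130. lb-1 crashes.
  lb-1 sheds 140 req/s to cache-1, edge-1, queue-1, worker-1, worker-2: 28 each.
    cache-1: 10+28 = 38 ≤ 100
    edge-1: 60+28 = 88 ≤ 100
    queue-1: 30+28 = 58 ≤ 110
    worker-1: 40+28 = 68 ≤ 70
    worker-2: 60+28 = 88 > 80
Round 2 — worker-2 crashes.
  worker-2 sheds 88 req/s to cache-1, cache-2, queue-1: 29 each (1 lost).
    cache-1: 38+29 = 67 ≤ 100
    cache-2: 70+29 = 99 ≤ 110
    queue-1: 58+29 = 87 ≤ 110
No further crashes.

100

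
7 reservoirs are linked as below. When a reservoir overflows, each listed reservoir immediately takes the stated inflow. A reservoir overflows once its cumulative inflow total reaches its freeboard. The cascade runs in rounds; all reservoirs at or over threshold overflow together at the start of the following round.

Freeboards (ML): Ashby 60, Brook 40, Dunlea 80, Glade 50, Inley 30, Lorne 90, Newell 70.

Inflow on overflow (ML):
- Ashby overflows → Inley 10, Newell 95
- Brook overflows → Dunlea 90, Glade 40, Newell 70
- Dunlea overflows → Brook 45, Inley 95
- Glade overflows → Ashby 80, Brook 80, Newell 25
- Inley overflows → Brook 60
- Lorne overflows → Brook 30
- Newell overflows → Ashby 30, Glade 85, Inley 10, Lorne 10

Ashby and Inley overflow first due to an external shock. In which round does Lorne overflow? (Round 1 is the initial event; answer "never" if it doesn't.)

never

Round 1 — Ashby, Inley overflow (initial).
  Brook: +60 → 60 ≥ 40
  Newell: +95 → 95 ≥ 70
Round 2 — Brook, Newell overflow.
  Dunlea: +90 → 90 ≥ 80
  Glade: +40+85 → 125 ≥ 50
  Lorne: +10 → 10 < 90
Round 3 — Dunlea, Glade overflow.
No further overflows.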